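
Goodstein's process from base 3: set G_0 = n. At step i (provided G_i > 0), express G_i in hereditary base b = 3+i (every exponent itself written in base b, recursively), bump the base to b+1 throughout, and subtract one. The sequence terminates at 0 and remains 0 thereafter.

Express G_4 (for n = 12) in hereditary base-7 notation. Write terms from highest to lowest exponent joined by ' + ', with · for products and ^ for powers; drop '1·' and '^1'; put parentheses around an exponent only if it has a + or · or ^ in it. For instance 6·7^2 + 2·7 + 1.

G_0 = 12. HB_3(12) = 3^2 + 3. Bump = 20. G_1 = 19.
G_1 = 19. HB_4(19) = 4^2 + 3. Bump = 28. G_2 = 27.
G_2 = 27. HB_5(27) = 5^2 + 2. Bump = 38. G_3 = 37.
G_3 = 37. HB_6(37) = 6^2 + 1. Bump = 50. G_4 = 49.
G_4 = 49. HB_7(49) = 7^2. Bump = 64. G_5 = 63.

7^2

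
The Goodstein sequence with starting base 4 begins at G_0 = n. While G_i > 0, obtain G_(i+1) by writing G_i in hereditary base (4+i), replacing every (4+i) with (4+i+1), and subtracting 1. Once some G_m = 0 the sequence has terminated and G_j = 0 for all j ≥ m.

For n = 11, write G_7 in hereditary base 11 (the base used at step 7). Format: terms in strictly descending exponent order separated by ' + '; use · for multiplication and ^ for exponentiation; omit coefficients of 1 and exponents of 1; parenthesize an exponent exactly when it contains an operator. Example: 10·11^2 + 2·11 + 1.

G_0=11  [base 4] 2·4 + 3  →[4↦5]→  2·5 + 3 = 13  −1 ⇒ G_1=12
G_1=12  [base 5] 2·5 + 2  →[5↦6]→  2·6 + 2 = 14  −1 ⇒ G_2=13
G_2=13  [base 6] 2·6 + 1  →[6↦7]→  2·7 + 1 = 15  −1 ⇒ G_3=14
G_3=14  [base 7] 2·7  →[7↦8]→  2·8 = 16  −1 ⇒ G_4=15
G_4=15  [base 8] 8 + 7  →[8↦9]→  9 + 7 = 16  −1 ⇒ G_5=15
G_5=15  [base 9] 9 + 6  →[9↦10]→  10 + 6 = 16  −1 ⇒ G_6=15
G_6=15  [base 10] 10 + 5  →[10↦11]→  11 + 5 = 16  −1 ⇒ G_7=15
G_7=15  [base 11] 11 + 4  →[11↦12]→  12 + 4 = 16  −1 ⇒ G_8=15

11 + 4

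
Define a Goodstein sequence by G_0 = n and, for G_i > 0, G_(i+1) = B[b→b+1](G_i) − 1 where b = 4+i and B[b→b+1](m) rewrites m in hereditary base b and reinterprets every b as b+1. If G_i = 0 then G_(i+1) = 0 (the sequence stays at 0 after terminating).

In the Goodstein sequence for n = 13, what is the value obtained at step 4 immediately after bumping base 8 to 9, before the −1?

G_0 = 13. HB_4(13) = 3·4 + 1. Bump = 16. G_1 = 15.
G_1 = 15. HB_5(15) = 3·5. Bump = 18. G_2 = 17.
G_2 = 17. HB_6(17) = 2·6 + 5. Bump = 19. G_3 = 18.
G_3 = 18. HB_7(18) = 2·7 + 4. Bump = 20. G_4 = 19.
G_4 = 19. HB_8(19) = 2·8 + 3. Bump = 21. G_5 = 20.

21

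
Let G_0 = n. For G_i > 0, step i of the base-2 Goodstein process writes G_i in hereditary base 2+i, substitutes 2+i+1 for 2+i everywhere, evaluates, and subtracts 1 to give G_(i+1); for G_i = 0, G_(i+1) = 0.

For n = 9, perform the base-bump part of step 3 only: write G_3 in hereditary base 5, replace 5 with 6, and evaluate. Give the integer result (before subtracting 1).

140744

[0] 9 ≡ 2^(2 + 1) + 1 (base 2). Lift 3: 82. −1: 81.
[1] 81 ≡ 3^(3 + 1) (base 3). Lift 4: 1024. −1: 1023.
[2] 1023 ≡ 3·4^4 + 3·4^3 + 3·4^2 + 3·4 + 3 (base 4). Lift 5: 9843. −1: 9842.
[3] 9842 ≡ 3·5^5 + 3·5^3 + 3·5^2 + 3·5 + 2 (base 5). Lift 6: 140744. −1: 140743.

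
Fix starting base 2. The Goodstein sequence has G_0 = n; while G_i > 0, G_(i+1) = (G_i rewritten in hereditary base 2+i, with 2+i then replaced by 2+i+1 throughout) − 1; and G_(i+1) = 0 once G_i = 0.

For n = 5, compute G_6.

base 2: 5 = 2^2 + 1; at 3: 3^3 + 1 = 28; next = 27
base 3: 27 = 3^3; at 4: 4^4 = 256; next = 255
base 4: 255 = 3·4^3 + 3·4^2 + 3·4 + 3; at 5: 3·5^3 + 3·5^2 + 3·5 + 3 = 468; next = 467
base 5: 467 = 3·5^3 + 3·5^2 + 3·5 + 2; at 6: 3·6^3 + 3·6^2 + 3·6 + 2 = 776; next = 775
base 6: 775 = 3·6^3 + 3·6^2 + 3·6 + 1; at 7: 3·7^3 + 3·7^2 + 3·7 + 1 = 1198; next = 1197
base 7: 1197 = 3·7^3 + 3·7^2 + 3·7; at 8: 3·8^3 + 3·8^2 + 3·8 = 1752; next = 1751

1751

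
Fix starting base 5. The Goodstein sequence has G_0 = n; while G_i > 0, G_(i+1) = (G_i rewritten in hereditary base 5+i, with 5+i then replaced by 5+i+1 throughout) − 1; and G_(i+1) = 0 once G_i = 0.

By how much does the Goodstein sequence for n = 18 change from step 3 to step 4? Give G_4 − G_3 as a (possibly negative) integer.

2

[0] 18 ≡ 3·5 + 3 (base 5). Lift 6: 21. −1: 20.
[1] 20 ≡ 3·6 + 2 (base 6). Lift 7: 23. −1: 22.
[2] 22 ≡ 3·7 + 1 (base 7). Lift 8: 25. −1: 24.
[3] 24 ≡ 3·8 (base 8). Lift 9: 27. −1: 26.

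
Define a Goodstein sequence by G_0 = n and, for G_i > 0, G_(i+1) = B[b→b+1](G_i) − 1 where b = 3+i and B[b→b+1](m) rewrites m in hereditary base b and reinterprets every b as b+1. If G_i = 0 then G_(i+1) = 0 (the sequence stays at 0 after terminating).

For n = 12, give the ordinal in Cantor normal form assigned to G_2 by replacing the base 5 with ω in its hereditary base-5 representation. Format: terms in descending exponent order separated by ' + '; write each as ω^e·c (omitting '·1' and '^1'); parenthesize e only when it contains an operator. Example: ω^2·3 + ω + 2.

ω^2 + 2

12 —HB3→ 3^2 + 3 —bump→ 4^2 + 4 = 20 —(−1)→ 19
19 —HB4→ 4^2 + 3 —bump→ 5^2 + 3 = 28 —(−1)→ 27
27 —HB5→ 5^2 + 2 —bump→ 6^2 + 2 = 38 —(−1)→ 37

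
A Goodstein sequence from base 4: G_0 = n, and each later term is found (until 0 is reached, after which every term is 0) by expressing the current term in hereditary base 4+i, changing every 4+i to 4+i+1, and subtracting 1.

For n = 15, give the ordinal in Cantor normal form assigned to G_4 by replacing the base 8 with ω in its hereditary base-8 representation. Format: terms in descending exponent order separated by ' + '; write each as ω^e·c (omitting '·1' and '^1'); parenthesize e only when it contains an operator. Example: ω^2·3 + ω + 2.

ω·2 + 7

G_0=15  [base 4] 3·4 + 3  →[4↦5]→  3·5 + 3 = 18  −1 ⇒ G_1=17
G_1=17  [base 5] 3·5 + 2  →[5↦6]→  3·6 + 2 = 20  −1 ⇒ G_2=19
G_2=19  [base 6] 3·6 + 1  →[6↦7]→  3·7 + 1 = 22  −1 ⇒ G_3=21
G_3=21  [base 7] 3·7  →[7↦8]→  3·8 = 24  −1 ⇒ G_4=23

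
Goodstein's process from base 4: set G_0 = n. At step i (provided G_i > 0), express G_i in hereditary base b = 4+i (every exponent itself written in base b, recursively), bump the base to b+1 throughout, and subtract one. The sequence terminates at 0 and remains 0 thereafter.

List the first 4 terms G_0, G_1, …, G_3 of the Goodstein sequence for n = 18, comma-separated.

18, 26, 36, 48

i=0: 18 = 4^2 + 2 (b=4); 4→5: 5^2 + 2 = 27; 27−1 = 26
i=1: 26 = 5^2 + 1 (b=5); 5→6: 6^2 + 1 = 37; 37−1 = 36
i=2: 36 = 6^2 (b=6); 6→7: 7^2 = 49; 49−1 = 48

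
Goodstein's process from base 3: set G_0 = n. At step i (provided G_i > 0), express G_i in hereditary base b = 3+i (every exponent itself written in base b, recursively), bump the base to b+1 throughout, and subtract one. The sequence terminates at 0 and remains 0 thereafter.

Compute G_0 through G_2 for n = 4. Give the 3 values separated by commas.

4, 4, 4

(0) 4|_3 = 3 + 1 ↦ 4 + 1|_4 = 5 ⇒ 4
(1) 4|_4 = 4 ↦ 5|_5 = 5 ⇒ 4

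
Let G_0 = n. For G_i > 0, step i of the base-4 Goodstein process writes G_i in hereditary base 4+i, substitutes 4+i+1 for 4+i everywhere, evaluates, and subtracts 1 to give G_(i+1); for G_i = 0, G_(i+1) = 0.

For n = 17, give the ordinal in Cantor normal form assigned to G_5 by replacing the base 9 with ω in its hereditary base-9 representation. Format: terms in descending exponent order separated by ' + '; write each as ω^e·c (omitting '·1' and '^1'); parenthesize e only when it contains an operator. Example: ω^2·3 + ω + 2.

ω·5 + 2

base 4: 17 = 4^2 + 1; at 5: 5^2 + 1 = 26; next = 25
base 5: 25 = 5^2; at 6: 6^2 = 36; next = 35
base 6: 35 = 5·6 + 5; at 7: 5·7 + 5 = 40; next = 39
base 7: 39 = 5·7 + 4; at 8: 5·8 + 4 = 44; next = 43
base 8: 43 = 5·8 + 3; at 9: 5·9 + 3 = 48; next = 47
base 9: 47 = 5·9 + 2; at 10: 5·10 + 2 = 52; next = 51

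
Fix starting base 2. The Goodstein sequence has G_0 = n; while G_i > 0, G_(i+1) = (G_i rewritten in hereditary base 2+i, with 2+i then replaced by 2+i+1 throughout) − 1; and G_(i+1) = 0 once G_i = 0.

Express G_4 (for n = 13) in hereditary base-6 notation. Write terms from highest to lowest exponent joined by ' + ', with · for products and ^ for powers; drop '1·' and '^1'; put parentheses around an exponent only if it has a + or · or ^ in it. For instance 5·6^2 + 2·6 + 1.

6^(6 + 1) + 3·6^3 + 3·6^2 + 3·6 + 1

13 —HB2→ 2^(2 + 1) + 2^2 + 1 —bump→ 3^(3 + 1) + 3^3 + 1 = 109 —(−1)→ 108
108 —HB3→ 3^(3 + 1) + 3^3 —bump→ 4^(4 + 1) + 4^4 = 1280 —(−1)→ 1279
1279 —HB4→ 4^(4 + 1) + 3·4^3 + 3·4^2 + 3·4 + 3 —bump→ 5^(5 + 1) + 3·5^3 + 3·5^2 + 3·5 + 3 = 16093 —(−1)→ 16092
16092 —HB5→ 5^(5 + 1) + 3·5^3 + 3·5^2 + 3·5 + 2 —bump→ 6^(6 + 1) + 3·6^3 + 3·6^2 + 3·6 + 2 = 280712 —(−1)→ 280711
280711 —HB6→ 6^(6 + 1) + 3·6^3 + 3·6^2 + 3·6 + 1 —bump→ 7^(7 + 1) + 3·7^3 + 3·7^2 + 3·7 + 1 = 5765999 —(−1)→ 5765998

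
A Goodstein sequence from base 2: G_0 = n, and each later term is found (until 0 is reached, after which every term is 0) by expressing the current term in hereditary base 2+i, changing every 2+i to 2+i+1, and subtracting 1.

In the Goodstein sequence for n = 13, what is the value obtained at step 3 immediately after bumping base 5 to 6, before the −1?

G_0 = 13. HB_2(13) = 2^(2 + 1) + 2^2 + 1. Bump = 109. G_1 = 108.
G_1 = 108. HB_3(108) = 3^(3 + 1) + 3^3. Bump = 1280. G_2 = 1279.
G_2 = 1279. HB_4(1279) = 4^(4 + 1) + 3·4^3 + 3·4^2 + 3·4 + 3. Bump = 16093. G_3 = 16092.
G_3 = 16092. HB_5(16092) = 5^(5 + 1) + 3·5^3 + 3·5^2 + 3·5 + 2. Bump = 280712. G_4 = 280711.

280712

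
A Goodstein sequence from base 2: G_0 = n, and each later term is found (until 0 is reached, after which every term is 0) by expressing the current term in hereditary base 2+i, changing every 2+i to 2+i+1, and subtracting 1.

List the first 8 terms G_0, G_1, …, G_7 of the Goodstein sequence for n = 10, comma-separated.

[0] 10 ≡ 2^(2 + 1) + 2 (base 2). Lift 3: 84. −1: 83.
[1] 83 ≡ 3^(3 + 1) + 2 (base 3). Lift 4: 1026. −1: 1025.
[2] 1025 ≡ 4^(4 + 1) + 1 (base 4). Lift 5: 15626. −1: 15625.
[3] 15625 ≡ 5^(5 + 1) (base 5). Lift 6: 279936. −1: 279935.
[4] 279935 ≡ 5·6^6 + 5·6^5 + 5·6^4 + 5·6^3 + 5·6^2 + 5·6 + 5 (base 6). Lift 7: 4215755. −1: 4215754.
[5] 4215754 ≡ 5·7^7 + 5·7^5 + 5·7^4 + 5·7^3 + 5·7^2 + 5·7 + 4 (base 7). Lift 8: 84073324. −1: 84073323.
[6] 84073323 ≡ 5·8^8 + 5·8^5 + 5·8^4 + 5·8^3 + 5·8^2 + 5·8 + 3 (base 8). Lift 9: 1937434593. −1: 1937434592.

10, 83, 1025, 15625, 279935, 4215754, 84073323, 1937434592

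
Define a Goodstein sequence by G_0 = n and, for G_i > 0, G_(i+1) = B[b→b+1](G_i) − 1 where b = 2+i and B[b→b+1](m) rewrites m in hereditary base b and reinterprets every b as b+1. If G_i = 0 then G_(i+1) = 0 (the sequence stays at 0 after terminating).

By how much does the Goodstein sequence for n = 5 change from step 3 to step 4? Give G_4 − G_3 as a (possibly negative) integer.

308

G_0 = 5. HB_2(5) = 2^2 + 1. Bump = 28. G_1 = 27.
G_1 = 27. HB_3(27) = 3^3. Bump = 256. G_2 = 255.
G_2 = 255. HB_4(255) = 3·4^3 + 3·4^2 + 3·4 + 3. Bump = 468. G_3 = 467.
G_3 = 467. HB_5(467) = 3·5^3 + 3·5^2 + 3·5 + 2. Bump = 776. G_4 = 775.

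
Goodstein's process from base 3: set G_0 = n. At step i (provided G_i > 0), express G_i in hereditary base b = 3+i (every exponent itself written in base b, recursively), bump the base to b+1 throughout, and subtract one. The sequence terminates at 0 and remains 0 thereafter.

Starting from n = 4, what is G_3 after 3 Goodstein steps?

3

G_0 = 4. HB_3(4) = 3 + 1. Bump = 5. G_1 = 4.
G_1 = 4. HB_4(4) = 4. Bump = 5. G_2 = 4.
G_2 = 4. HB_5(4) = 4. Bump = 4. G_3 = 3.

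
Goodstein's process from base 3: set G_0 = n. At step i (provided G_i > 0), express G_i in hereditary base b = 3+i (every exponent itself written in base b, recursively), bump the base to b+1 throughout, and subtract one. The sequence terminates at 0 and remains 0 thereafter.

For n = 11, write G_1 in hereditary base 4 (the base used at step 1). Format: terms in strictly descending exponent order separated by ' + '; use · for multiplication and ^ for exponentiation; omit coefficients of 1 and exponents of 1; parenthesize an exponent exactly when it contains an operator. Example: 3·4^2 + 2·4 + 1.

4^2 + 1

step 0: 11 = 3^2 + 2; sub 4 for 3: 4^2 + 2; = 18; G_1 = 18−1 = 17
step 1: 17 = 4^2 + 1; sub 5 for 4: 5^2 + 1; = 26; G_2 = 26−1 = 25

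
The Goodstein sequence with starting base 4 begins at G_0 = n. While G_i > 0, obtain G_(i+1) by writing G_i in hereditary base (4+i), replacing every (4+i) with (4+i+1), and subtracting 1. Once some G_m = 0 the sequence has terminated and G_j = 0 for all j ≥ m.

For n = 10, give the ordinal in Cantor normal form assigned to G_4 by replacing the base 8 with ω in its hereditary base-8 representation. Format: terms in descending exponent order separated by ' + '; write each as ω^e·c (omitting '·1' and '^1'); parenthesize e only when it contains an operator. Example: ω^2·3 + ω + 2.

ω + 5

G_0 = 10. HB_4(10) = 2·4 + 2. Bump = 12. G_1 = 11.
G_1 = 11. HB_5(11) = 2·5 + 1. Bump = 13. G_2 = 12.
G_2 = 12. HB_6(12) = 2·6. Bump = 14. G_3 = 13.
G_3 = 13. HB_7(13) = 7 + 6. Bump = 14. G_4 = 13.
G_4 = 13. HB_8(13) = 8 + 5. Bump = 14. G_5 = 13.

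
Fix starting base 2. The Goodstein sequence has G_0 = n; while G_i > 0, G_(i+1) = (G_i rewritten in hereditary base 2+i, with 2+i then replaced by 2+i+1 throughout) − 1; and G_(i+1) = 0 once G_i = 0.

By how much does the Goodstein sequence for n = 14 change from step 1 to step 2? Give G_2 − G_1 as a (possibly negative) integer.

1171

G_0=14  [base 2] 2^(2 + 1) + 2^2 + 2  →[2↦3]→  3^(3 + 1) + 3^3 + 3 = 111  −1 ⇒ G_1=110
G_1=110  [base 3] 3^(3 + 1) + 3^3 + 2  →[3↦4]→  4^(4 + 1) + 4^4 + 2 = 1282  −1 ⇒ G_2=1281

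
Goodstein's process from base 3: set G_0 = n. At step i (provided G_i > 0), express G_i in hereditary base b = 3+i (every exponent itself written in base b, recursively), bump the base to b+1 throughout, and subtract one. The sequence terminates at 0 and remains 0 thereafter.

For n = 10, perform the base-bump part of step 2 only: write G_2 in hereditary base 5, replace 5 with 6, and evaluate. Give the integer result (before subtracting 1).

G_0 = 10. HB_3(10) = 3^2 + 1. Bump = 17. G_1 = 16.
G_1 = 16. HB_4(16) = 4^2. Bump = 25. G_2 = 24.
G_2 = 24. HB_5(24) = 4·5 + 4. Bump = 28. G_3 = 27.

28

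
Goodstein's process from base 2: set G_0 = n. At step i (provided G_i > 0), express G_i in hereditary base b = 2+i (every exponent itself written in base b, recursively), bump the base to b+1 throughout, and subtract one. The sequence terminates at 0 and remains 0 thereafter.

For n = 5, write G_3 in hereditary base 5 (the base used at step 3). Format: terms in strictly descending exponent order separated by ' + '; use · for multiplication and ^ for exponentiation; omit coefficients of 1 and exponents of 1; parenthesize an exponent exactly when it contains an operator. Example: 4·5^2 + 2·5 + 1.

3·5^3 + 3·5^2 + 3·5 + 2

(0) 5|_2 = 2^2 + 1 ↦ 3^3 + 1|_3 = 28 ⇒ 27
(1) 27|_3 = 3^3 ↦ 4^4|_4 = 256 ⇒ 255
(2) 255|_4 = 3·4^3 + 3·4^2 + 3·4 + 3 ↦ 3·5^3 + 3·5^2 + 3·5 + 3|_5 = 468 ⇒ 467
(3) 467|_5 = 3·5^3 + 3·5^2 + 3·5 + 2 ↦ 3·6^3 + 3·6^2 + 3·6 + 2|_6 = 776 ⇒ 775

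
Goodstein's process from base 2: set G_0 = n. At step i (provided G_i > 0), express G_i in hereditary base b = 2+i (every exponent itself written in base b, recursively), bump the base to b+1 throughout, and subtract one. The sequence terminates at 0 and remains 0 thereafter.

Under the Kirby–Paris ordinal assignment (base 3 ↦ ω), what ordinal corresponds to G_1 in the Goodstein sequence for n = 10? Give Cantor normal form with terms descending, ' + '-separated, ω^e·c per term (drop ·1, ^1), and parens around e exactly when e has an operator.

ω^(ω + 1) + 2

G_0=10  [base 2] 2^(2 + 1) + 2  →[2↦3]→  3^(3 + 1) + 3 = 84  −1 ⇒ G_1=83
G_1=83  [base 3] 3^(3 + 1) + 2  →[3↦4]→  4^(4 + 1) + 2 = 1026  −1 ⇒ G_2=1025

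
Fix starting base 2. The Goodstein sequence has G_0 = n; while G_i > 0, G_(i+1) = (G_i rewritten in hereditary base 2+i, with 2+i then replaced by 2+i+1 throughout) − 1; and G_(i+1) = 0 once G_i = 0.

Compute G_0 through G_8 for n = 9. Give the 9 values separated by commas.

9, 81, 1023, 9842, 140743, 2471826, 50333399, 1162263921, 30000003325

[0] 9 ≡ 2^(2 + 1) + 1 (base 2). Lift 3: 82. −1: 81.
[1] 81 ≡ 3^(3 + 1) (base 3). Lift 4: 1024. −1: 1023.
[2] 1023 ≡ 3·4^4 + 3·4^3 + 3·4^2 + 3·4 + 3 (base 4). Lift 5: 9843. −1: 9842.
[3] 9842 ≡ 3·5^5 + 3·5^3 + 3·5^2 + 3·5 + 2 (base 5). Lift 6: 140744. −1: 140743.
[4] 140743 ≡ 3·6^6 + 3·6^3 + 3·6^2 + 3·6 + 1 (base 6). Lift 7: 2471827. −1: 2471826.
[5] 2471826 ≡ 3·7^7 + 3·7^3 + 3·7^2 + 3·7 (base 7). Lift 8: 50333400. −1: 50333399.
[6] 50333399 ≡ 3·8^8 + 3·8^3 + 3·8^2 + 2·8 + 7 (base 8). Lift 9: 1162263922. −1: 1162263921.
[7] 1162263921 ≡ 3·9^9 + 3·9^3 + 3·9^2 + 2·9 + 6 (base 9). Lift 10: 30000003326. −1: 30000003325.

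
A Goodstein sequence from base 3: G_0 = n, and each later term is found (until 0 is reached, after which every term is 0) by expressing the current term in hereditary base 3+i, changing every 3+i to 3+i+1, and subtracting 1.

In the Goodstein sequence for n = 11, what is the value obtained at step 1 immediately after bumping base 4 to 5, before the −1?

26

G_0=11  [base 3] 3^2 + 2  →[3↦4]→  4^2 + 2 = 18  −1 ⇒ G_1=17
G_1=17  [base 4] 4^2 + 1  →[4↦5]→  5^2 + 1 = 26  −1 ⇒ G_2=25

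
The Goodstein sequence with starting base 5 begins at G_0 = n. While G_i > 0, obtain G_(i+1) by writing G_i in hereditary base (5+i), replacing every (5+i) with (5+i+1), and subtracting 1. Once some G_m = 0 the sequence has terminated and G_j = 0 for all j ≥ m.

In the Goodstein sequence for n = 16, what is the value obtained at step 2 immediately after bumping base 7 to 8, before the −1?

base 5: 16 = 3·5 + 1; at 6: 3·6 + 1 = 19; next = 18
base 6: 18 = 3·6; at 7: 3·7 = 21; next = 20
base 7: 20 = 2·7 + 6; at 8: 2·8 + 6 = 22; next = 21

22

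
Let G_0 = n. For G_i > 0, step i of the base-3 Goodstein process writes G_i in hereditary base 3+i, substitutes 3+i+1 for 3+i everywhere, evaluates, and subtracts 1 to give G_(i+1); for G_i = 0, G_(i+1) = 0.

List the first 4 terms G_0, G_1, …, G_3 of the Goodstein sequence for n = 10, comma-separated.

step 0: 10 = 3^2 + 1; sub 4 for 3: 4^2 + 1; = 17; G_1 = 17−1 = 16
step 1: 16 = 4^2; sub 5 for 4: 5^2; = 25; G_2 = 25−1 = 24
step 2: 24 = 4·5 + 4; sub 6 for 5: 4·6 + 4; = 28; G_3 = 28−1 = 27

10, 16, 24, 27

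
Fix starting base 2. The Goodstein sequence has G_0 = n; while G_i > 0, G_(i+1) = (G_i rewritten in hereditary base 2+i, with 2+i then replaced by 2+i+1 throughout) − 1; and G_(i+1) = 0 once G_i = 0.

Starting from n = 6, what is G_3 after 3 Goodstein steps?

base 2: 6 = 2^2 + 2; at 3: 3^3 + 3 = 30; next = 29
base 3: 29 = 3^3 + 2; at 4: 4^4 + 2 = 258; next = 257
base 4: 257 = 4^4 + 1; at 5: 5^5 + 1 = 3126; next = 3125
base 5: 3125 = 5^5; at 6: 6^6 = 46656; next = 46655

3125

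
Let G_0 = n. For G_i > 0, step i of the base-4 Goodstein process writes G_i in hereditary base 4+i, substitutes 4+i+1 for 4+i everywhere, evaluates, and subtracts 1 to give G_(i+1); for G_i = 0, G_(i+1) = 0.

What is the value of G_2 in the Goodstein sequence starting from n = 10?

12

G_0 = 10. HB_4(10) = 2·4 + 2. Bump = 12. G_1 = 11.
G_1 = 11. HB_5(11) = 2·5 + 1. Bump = 13. G_2 = 12.
G_2 = 12. HB_6(12) = 2·6. Bump = 14. G_3 = 13.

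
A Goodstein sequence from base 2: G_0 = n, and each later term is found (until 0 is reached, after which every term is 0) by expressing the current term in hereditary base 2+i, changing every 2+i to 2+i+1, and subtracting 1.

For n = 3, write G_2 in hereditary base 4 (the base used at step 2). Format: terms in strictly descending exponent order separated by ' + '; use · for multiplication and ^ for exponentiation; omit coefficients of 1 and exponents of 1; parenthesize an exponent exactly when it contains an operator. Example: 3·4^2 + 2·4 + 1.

[0] 3 ≡ 2 + 1 (base 2). Lift 3: 4. −1: 3.
[1] 3 ≡ 3 (base 3). Lift 4: 4. −1: 3.
[2] 3 ≡ 3 (base 4). Lift 5: 3. −1: 2.

3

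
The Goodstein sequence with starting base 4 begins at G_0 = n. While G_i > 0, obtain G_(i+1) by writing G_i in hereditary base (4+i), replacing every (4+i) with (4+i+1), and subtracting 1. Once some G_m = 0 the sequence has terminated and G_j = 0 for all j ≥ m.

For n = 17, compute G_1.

25

base 4: 17 = 4^2 + 1; at 5: 5^2 + 1 = 26; next = 25
base 5: 25 = 5^2; at 6: 6^2 = 36; next = 35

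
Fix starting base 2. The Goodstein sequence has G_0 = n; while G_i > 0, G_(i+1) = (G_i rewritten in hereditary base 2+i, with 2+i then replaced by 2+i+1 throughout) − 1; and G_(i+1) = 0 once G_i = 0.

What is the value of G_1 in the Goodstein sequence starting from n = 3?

3 —HB2→ 2 + 1 —bump→ 3 + 1 = 4 —(−1)→ 3
3 —HB3→ 3 —bump→ 4 = 4 —(−1)→ 3

3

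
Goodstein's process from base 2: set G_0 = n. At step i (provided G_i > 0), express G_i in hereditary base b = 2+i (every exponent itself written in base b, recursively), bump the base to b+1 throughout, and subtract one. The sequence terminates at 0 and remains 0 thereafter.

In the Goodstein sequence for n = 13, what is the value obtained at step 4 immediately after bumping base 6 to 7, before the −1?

G_0 = 13. HB_2(13) = 2^(2 + 1) + 2^2 + 1. Bump = 109. G_1 = 108.
G_1 = 108. HB_3(108) = 3^(3 + 1) + 3^3. Bump = 1280. G_2 = 1279.
G_2 = 1279. HB_4(1279) = 4^(4 + 1) + 3·4^3 + 3·4^2 + 3·4 + 3. Bump = 16093. G_3 = 16092.
G_3 = 16092. HB_5(16092) = 5^(5 + 1) + 3·5^3 + 3·5^2 + 3·5 + 2. Bump = 280712. G_4 = 280711.
G_4 = 280711. HB_6(280711) = 6^(6 + 1) + 3·6^3 + 3·6^2 + 3·6 + 1. Bump = 5765999. G_5 = 5765998.

5765999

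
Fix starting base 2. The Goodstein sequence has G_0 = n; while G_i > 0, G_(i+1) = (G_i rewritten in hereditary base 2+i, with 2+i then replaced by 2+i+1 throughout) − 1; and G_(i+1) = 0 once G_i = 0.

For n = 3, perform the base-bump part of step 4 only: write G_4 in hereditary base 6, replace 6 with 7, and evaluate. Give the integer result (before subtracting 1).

G_0=3  [base 2] 2 + 1  →[2↦3]→  3 + 1 = 4  −1 ⇒ G_1=3
G_1=3  [base 3] 3  →[3↦4]→  4 = 4  −1 ⇒ G_2=3
G_2=3  [base 4] 3  →[4↦5]→  3 = 3  −1 ⇒ G_3=2
G_3=2  [base 5] 2  →[5↦6]→  2 = 2  −1 ⇒ G_4=1
G_4=1  [base 6] 1  →[6↦7]→  1 = 1  −1 ⇒ G_5=0

1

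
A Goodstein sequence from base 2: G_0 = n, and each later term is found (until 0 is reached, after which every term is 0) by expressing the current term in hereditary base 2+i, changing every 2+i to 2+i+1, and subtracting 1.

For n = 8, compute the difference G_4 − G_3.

87085

step 0: 8 = 2^(2 + 1); sub 3 for 2: 3^(3 + 1); = 81; G_1 = 81−1 = 80
step 1: 80 = 2·3^3 + 2·3^2 + 2·3 + 2; sub 4 for 3: 2·4^4 + 2·4^2 + 2·4 + 2; = 554; G_2 = 554−1 = 553
step 2: 553 = 2·4^4 + 2·4^2 + 2·4 + 1; sub 5 for 4: 2·5^5 + 2·5^2 + 2·5 + 1; = 6311; G_3 = 6311−1 = 6310
step 3: 6310 = 2·5^5 + 2·5^2 + 2·5; sub 6 for 5: 2·6^6 + 2·6^2 + 2·6; = 93396; G_4 = 93396−1 = 93395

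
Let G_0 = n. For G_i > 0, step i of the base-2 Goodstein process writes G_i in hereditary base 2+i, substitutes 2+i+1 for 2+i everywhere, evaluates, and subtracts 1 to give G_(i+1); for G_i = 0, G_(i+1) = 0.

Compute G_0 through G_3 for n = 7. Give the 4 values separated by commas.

7, 30, 259, 3127

step 0: 7 = 2^2 + 2 + 1; sub 3 for 2: 3^3 + 3 + 1; = 31; G_1 = 31−1 = 30
step 1: 30 = 3^3 + 3; sub 4 for 3: 4^4 + 4; = 260; G_2 = 260−1 = 259
step 2: 259 = 4^4 + 3; sub 5 for 4: 5^5 + 3; = 3128; G_3 = 3128−1 = 3127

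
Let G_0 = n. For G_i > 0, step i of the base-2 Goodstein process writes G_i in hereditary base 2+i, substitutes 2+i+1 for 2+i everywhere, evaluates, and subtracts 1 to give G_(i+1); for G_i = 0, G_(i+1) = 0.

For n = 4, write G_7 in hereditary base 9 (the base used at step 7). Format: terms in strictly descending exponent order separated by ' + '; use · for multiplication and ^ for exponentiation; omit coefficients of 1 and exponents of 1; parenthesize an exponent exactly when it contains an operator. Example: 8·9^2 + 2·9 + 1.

2·9^2 + 9 + 2

(0) 4|_2 = 2^2 ↦ 3^3|_3 = 27 ⇒ 26
(1) 26|_3 = 2·3^2 + 2·3 + 2 ↦ 2·4^2 + 2·4 + 2|_4 = 42 ⇒ 41
(2) 41|_4 = 2·4^2 + 2·4 + 1 ↦ 2·5^2 + 2·5 + 1|_5 = 61 ⇒ 60
(3) 60|_5 = 2·5^2 + 2·5 ↦ 2·6^2 + 2·6|_6 = 84 ⇒ 83
(4) 83|_6 = 2·6^2 + 6 + 5 ↦ 2·7^2 + 7 + 5|_7 = 110 ⇒ 109
(5) 109|_7 = 2·7^2 + 7 + 4 ↦ 2·8^2 + 8 + 4|_8 = 140 ⇒ 139
(6) 139|_8 = 2·8^2 + 8 + 3 ↦ 2·9^2 + 9 + 3|_9 = 174 ⇒ 173
(7) 173|_9 = 2·9^2 + 9 + 2 ↦ 2·10^2 + 10 + 2|_10 = 212 ⇒ 211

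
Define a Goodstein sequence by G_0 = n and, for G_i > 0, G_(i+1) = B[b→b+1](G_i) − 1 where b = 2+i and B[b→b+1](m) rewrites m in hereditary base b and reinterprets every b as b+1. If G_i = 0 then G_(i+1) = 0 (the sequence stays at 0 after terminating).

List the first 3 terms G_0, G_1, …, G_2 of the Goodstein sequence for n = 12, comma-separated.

12, 107, 1065

(0) 12|_2 = 2^(2 + 1) + 2^2 ↦ 3^(3 + 1) + 3^3|_3 = 108 ⇒ 107
(1) 107|_3 = 3^(3 + 1) + 2·3^2 + 2·3 + 2 ↦ 4^(4 + 1) + 2·4^2 + 2·4 + 2|_4 = 1066 ⇒ 1065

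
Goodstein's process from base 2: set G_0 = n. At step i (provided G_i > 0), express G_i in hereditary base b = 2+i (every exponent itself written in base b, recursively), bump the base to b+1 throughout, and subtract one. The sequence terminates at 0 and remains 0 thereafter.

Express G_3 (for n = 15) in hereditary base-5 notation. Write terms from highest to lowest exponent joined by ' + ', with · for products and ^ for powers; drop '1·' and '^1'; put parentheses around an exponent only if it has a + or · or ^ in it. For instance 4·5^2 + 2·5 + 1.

G_0 = 15. HB_2(15) = 2^(2 + 1) + 2^2 + 2 + 1. Bump = 112. G_1 = 111.
G_1 = 111. HB_3(111) = 3^(3 + 1) + 3^3 + 3. Bump = 1284. G_2 = 1283.
G_2 = 1283. HB_4(1283) = 4^(4 + 1) + 4^4 + 3. Bump = 18753. G_3 = 18752.
G_3 = 18752. HB_5(18752) = 5^(5 + 1) + 5^5 + 2. Bump = 326594. G_4 = 326593.

5^(5 + 1) + 5^5 + 2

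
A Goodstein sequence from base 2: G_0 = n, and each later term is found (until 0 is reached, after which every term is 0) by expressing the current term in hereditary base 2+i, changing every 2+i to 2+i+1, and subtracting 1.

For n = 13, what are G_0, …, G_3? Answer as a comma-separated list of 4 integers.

step 0: 13 = 2^(2 + 1) + 2^2 + 1; sub 3 for 2: 3^(3 + 1) + 3^3 + 1; = 109; G_1 = 109−1 = 108
step 1: 108 = 3^(3 + 1) + 3^3; sub 4 for 3: 4^(4 + 1) + 4^4; = 1280; G_2 = 1280−1 = 1279
step 2: 1279 = 4^(4 + 1) + 3·4^3 + 3·4^2 + 3·4 + 3; sub 5 for 4: 5^(5 + 1) + 3·5^3 + 3·5^2 + 3·5 + 3; = 16093; G_3 = 16093−1 = 16092

13, 108, 1279, 16092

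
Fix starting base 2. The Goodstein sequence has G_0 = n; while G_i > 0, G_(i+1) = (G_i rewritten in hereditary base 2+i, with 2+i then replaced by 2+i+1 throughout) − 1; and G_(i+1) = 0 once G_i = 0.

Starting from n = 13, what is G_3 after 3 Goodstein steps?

13 —HB2→ 2^(2 + 1) + 2^2 + 1 —bump→ 3^(3 + 1) + 3^3 + 1 = 109 —(−1)→ 108
108 —HB3→ 3^(3 + 1) + 3^3 —bump→ 4^(4 + 1) + 4^4 = 1280 —(−1)→ 1279
1279 —HB4→ 4^(4 + 1) + 3·4^3 + 3·4^2 + 3·4 + 3 —bump→ 5^(5 + 1) + 3·5^3 + 3·5^2 + 3·5 + 3 = 16093 —(−1)→ 16092

16092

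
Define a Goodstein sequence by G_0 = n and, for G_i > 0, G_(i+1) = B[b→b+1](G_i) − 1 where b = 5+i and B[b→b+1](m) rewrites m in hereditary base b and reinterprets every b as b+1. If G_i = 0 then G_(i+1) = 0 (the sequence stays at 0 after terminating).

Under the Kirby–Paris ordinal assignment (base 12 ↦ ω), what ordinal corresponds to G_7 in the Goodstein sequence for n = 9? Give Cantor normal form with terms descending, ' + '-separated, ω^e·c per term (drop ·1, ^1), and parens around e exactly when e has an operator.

7

(0) 9|_5 = 5 + 4 ↦ 6 + 4|_6 = 10 ⇒ 9
(1) 9|_6 = 6 + 3 ↦ 7 + 3|_7 = 10 ⇒ 9
(2) 9|_7 = 7 + 2 ↦ 8 + 2|_8 = 10 ⇒ 9
(3) 9|_8 = 8 + 1 ↦ 9 + 1|_9 = 10 ⇒ 9
(4) 9|_9 = 9 ↦ 10|_10 = 10 ⇒ 9
(5) 9|_10 = 9 ↦ 9|_11 = 9 ⇒ 8
(6) 8|_11 = 8 ↦ 8|_12 = 8 ⇒ 7
(7) 7|_12 = 7 ↦ 7|_13 = 7 ⇒ 6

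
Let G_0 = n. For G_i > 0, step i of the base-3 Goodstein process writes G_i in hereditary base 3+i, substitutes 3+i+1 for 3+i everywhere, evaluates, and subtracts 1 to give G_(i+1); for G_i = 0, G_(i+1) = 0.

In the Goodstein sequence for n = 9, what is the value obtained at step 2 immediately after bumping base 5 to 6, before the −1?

20

G_0=9  [base 3] 3^2  →[3↦4]→  4^2 = 16  −1 ⇒ G_1=15
G_1=15  [base 4] 3·4 + 3  →[4↦5]→  3·5 + 3 = 18  −1 ⇒ G_2=17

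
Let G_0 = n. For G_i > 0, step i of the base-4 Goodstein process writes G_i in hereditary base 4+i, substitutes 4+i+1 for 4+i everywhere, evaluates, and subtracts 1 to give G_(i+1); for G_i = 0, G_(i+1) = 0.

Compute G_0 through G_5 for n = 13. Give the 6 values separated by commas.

13, 15, 17, 18, 19, 20

(0) 13|_4 = 3·4 + 1 ↦ 3·5 + 1|_5 = 16 ⇒ 15
(1) 15|_5 = 3·5 ↦ 3·6|_6 = 18 ⇒ 17
(2) 17|_6 = 2·6 + 5 ↦ 2·7 + 5|_7 = 19 ⇒ 18
(3) 18|_7 = 2·7 + 4 ↦ 2·8 + 4|_8 = 20 ⇒ 19
(4) 19|_8 = 2·8 + 3 ↦ 2·9 + 3|_9 = 21 ⇒ 20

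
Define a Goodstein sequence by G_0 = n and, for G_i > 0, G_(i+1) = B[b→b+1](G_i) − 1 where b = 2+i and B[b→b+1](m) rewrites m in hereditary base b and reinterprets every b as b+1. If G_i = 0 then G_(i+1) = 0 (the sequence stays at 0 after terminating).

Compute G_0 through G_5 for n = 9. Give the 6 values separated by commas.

9, 81, 1023, 9842, 140743, 2471826

step 0: 9 = 2^(2 + 1) + 1; sub 3 for 2: 3^(3 + 1) + 1; = 82; G_1 = 82−1 = 81
step 1: 81 = 3^(3 + 1); sub 4 for 3: 4^(4 + 1); = 1024; G_2 = 1024−1 = 1023
step 2: 1023 = 3·4^4 + 3·4^3 + 3·4^2 + 3·4 + 3; sub 5 for 4: 3·5^5 + 3·5^3 + 3·5^2 + 3·5 + 3; = 9843; G_3 = 9843−1 = 9842
step 3: 9842 = 3·5^5 + 3·5^3 + 3·5^2 + 3·5 + 2; sub 6 for 5: 3·6^6 + 3·6^3 + 3·6^2 + 3·6 + 2; = 140744; G_4 = 140744−1 = 140743
step 4: 140743 = 3·6^6 + 3·6^3 + 3·6^2 + 3·6 + 1; sub 7 for 6: 3·7^7 + 3·7^3 + 3·7^2 + 3·7 + 1; = 2471827; G_5 = 2471827−1 = 2471826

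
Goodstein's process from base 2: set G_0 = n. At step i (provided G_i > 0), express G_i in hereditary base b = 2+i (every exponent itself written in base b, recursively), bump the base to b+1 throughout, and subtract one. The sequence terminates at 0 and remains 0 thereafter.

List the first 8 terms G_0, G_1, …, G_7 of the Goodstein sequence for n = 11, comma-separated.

11, 84, 1027, 15627, 279937, 5764801, 134217727, 2749609302

G_0=11  [base 2] 2^(2 + 1) + 2 + 1  →[2↦3]→  3^(3 + 1) + 3 + 1 = 85  −1 ⇒ G_1=84
G_1=84  [base 3] 3^(3 + 1) + 3  →[3↦4]→  4^(4 + 1) + 4 = 1028  −1 ⇒ G_2=1027
G_2=1027  [base 4] 4^(4 + 1) + 3  →[4↦5]→  5^(5 + 1) + 3 = 15628  −1 ⇒ G_3=15627
G_3=15627  [base 5] 5^(5 + 1) + 2  →[5↦6]→  6^(6 + 1) + 2 = 279938  −1 ⇒ G_4=279937
G_4=279937  [base 6] 6^(6 + 1) + 1  →[6↦7]→  7^(7 + 1) + 1 = 5764802  −1 ⇒ G_5=5764801
G_5=5764801  [base 7] 7^(7 + 1)  →[7↦8]→  8^(8 + 1) = 134217728  −1 ⇒ G_6=134217727
G_6=134217727  [base 8] 7·8^8 + 7·8^7 + 7·8^6 + 7·8^5 + 7·8^4 + 7·8^3 + 7·8^2 + 7·8 + 7  →[8↦9]→  7·9^9 + 7·9^7 + 7·9^6 + 7·9^5 + 7·9^4 + 7·9^3 + 7·9^2 + 7·9 + 7 = 2749609303  −1 ⇒ G_7=2749609302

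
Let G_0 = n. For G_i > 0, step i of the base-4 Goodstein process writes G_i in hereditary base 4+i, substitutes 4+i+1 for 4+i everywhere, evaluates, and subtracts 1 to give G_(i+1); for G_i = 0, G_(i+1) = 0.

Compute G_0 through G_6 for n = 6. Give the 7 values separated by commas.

G_0=6  [base 4] 4 + 2  →[4↦5]→  5 + 2 = 7  −1 ⇒ G_1=6
G_1=6  [base 5] 5 + 1  →[5↦6]→  6 + 1 = 7  −1 ⇒ G_2=6
G_2=6  [base 6] 6  →[6↦7]→  7 = 7  −1 ⇒ G_3=6
G_3=6  [base 7] 6  →[7↦8]→  6 = 6  −1 ⇒ G_4=5
G_4=5  [base 8] 5  →[8↦9]→  5 = 5  −1 ⇒ G_5=4
G_5=4  [base 9] 4  →[9↦10]→  4 = 4  −1 ⇒ G_6=3

6, 6, 6, 6, 5, 4, 3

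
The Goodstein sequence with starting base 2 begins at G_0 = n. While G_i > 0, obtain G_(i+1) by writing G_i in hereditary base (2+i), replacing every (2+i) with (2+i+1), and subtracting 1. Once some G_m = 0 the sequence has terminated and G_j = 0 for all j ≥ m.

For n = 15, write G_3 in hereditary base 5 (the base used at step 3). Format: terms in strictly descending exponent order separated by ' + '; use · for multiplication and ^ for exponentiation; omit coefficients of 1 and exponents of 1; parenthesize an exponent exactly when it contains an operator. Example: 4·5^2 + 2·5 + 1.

base 2: 15 = 2^(2 + 1) + 2^2 + 2 + 1; at 3: 3^(3 + 1) + 3^3 + 3 + 1 = 112; next = 111
base 3: 111 = 3^(3 + 1) + 3^3 + 3; at 4: 4^(4 + 1) + 4^4 + 4 = 1284; next = 1283
base 4: 1283 = 4^(4 + 1) + 4^4 + 3; at 5: 5^(5 + 1) + 5^5 + 3 = 18753; next = 18752

5^(5 + 1) + 5^5 + 2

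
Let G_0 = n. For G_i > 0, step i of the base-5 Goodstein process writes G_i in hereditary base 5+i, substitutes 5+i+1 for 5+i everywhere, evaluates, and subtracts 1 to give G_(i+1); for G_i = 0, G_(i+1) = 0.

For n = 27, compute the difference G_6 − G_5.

[0] 27 ≡ 5^2 + 2 (base 5). Lift 6: 38. −1: 37.
[1] 37 ≡ 6^2 + 1 (base 6). Lift 7: 50. −1: 49.
[2] 49 ≡ 7^2 (base 7). Lift 8: 64. −1: 63.
[3] 63 ≡ 7·8 + 7 (base 8). Lift 9: 70. −1: 69.
[4] 69 ≡ 7·9 + 6 (base 9). Lift 10: 76. −1: 75.
[5] 75 ≡ 7·10 + 5 (base 10). Lift 11: 82. −1: 81.

6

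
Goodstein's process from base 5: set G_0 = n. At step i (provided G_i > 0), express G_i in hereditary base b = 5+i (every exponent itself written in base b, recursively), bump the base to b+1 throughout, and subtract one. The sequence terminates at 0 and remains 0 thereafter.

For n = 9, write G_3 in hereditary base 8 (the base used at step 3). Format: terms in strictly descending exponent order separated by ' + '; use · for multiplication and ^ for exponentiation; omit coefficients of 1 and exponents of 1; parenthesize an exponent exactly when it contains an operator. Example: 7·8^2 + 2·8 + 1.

base 5: 9 = 5 + 4; at 6: 6 + 4 = 10; next = 9
base 6: 9 = 6 + 3; at 7: 7 + 3 = 10; next = 9
base 7: 9 = 7 + 2; at 8: 8 + 2 = 10; next = 9

8 + 1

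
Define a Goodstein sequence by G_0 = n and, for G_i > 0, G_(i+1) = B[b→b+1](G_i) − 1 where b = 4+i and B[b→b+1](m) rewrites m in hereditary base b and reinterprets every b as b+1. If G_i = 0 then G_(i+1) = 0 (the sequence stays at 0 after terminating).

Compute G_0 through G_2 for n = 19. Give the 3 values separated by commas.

G_0 = 19. HB_4(19) = 4^2 + 3. Bump = 28. G_1 = 27.
G_1 = 27. HB_5(27) = 5^2 + 2. Bump = 38. G_2 = 37.

19, 27, 37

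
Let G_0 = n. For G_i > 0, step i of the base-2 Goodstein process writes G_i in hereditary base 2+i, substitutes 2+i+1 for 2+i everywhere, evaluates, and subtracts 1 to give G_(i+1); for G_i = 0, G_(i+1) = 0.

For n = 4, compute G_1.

26

G_0=4  [base 2] 2^2  →[2↦3]→  3^3 = 27  −1 ⇒ G_1=26
G_1=26  [base 3] 2·3^2 + 2·3 + 2  →[3↦4]→  2·4^2 + 2·4 + 2 = 42  −1 ⇒ G_2=41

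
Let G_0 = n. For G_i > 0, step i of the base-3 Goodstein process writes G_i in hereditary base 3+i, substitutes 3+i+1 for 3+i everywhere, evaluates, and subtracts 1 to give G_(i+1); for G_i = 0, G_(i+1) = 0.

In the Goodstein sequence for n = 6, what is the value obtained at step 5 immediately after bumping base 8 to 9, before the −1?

G_0 = 6. HB_3(6) = 2·3. Bump = 8. G_1 = 7.
G_1 = 7. HB_4(7) = 4 + 3. Bump = 8. G_2 = 7.
G_2 = 7. HB_5(7) = 5 + 2. Bump = 8. G_3 = 7.
G_3 = 7. HB_6(7) = 6 + 1. Bump = 8. G_4 = 7.
G_4 = 7. HB_7(7) = 7. Bump = 8. G_5 = 7.
G_5 = 7. HB_8(7) = 7. Bump = 7. G_6 = 6.

7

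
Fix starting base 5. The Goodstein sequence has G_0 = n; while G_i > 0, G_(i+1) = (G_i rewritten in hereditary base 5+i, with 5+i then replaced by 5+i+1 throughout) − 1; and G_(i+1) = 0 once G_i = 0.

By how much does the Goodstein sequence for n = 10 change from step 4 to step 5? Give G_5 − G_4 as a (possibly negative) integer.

base 5: 10 = 2·5; at 6: 2·6 = 12; next = 11
base 6: 11 = 6 + 5; at 7: 7 + 5 = 12; next = 11
base 7: 11 = 7 + 4; at 8: 8 + 4 = 12; next = 11
base 8: 11 = 8 + 3; at 9: 9 + 3 = 12; next = 11
base 9: 11 = 9 + 2; at 10: 10 + 2 = 12; next = 11

0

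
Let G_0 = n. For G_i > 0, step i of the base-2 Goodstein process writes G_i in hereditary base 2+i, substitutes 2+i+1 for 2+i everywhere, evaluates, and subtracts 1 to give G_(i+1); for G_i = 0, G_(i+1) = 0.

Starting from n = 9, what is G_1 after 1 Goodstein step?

step 0: 9 = 2^(2 + 1) + 1; sub 3 for 2: 3^(3 + 1) + 1; = 82; G_1 = 82−1 = 81
step 1: 81 = 3^(3 + 1); sub 4 for 3: 4^(4 + 1); = 1024; G_2 = 1024−1 = 1023

81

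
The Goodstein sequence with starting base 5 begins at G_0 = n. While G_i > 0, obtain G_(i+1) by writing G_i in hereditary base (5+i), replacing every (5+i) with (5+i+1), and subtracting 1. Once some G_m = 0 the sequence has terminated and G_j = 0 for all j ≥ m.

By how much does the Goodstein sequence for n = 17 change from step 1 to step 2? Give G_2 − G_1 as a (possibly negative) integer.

i=0: 17 = 3·5 + 2 (b=5); 5→6: 3·6 + 2 = 20; 20−1 = 19
i=1: 19 = 3·6 + 1 (b=6); 6→7: 3·7 + 1 = 22; 22−1 = 21

2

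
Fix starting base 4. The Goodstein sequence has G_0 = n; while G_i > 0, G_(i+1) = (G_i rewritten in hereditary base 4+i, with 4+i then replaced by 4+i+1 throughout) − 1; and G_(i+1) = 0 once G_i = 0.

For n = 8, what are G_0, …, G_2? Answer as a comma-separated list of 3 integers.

G_0=8  [base 4] 2·4  →[4↦5]→  2·5 = 10  −1 ⇒ G_1=9
G_1=9  [base 5] 5 + 4  →[5↦6]→  6 + 4 = 10  −1 ⇒ G_2=9

8, 9, 9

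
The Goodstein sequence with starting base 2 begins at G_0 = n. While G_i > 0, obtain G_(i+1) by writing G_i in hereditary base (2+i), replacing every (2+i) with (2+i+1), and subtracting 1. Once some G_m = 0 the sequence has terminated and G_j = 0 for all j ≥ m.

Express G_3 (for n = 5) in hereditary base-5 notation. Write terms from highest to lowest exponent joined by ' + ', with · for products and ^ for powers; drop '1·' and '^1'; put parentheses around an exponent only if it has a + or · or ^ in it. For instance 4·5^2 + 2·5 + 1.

5 —HB2→ 2^2 + 1 —bump→ 3^3 + 1 = 28 —(−1)→ 27
27 —HB3→ 3^3 —bump→ 4^4 = 256 —(−1)→ 255
255 —HB4→ 3·4^3 + 3·4^2 + 3·4 + 3 —bump→ 3·5^3 + 3·5^2 + 3·5 + 3 = 468 —(−1)→ 467

3·5^3 + 3·5^2 + 3·5 + 2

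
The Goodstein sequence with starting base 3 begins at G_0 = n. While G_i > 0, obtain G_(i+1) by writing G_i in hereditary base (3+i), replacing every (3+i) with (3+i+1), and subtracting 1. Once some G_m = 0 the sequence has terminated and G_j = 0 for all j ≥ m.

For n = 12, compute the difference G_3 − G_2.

step 0: 12 = 3^2 + 3; sub 4 for 3: 4^2 + 4; = 20; G_1 = 20−1 = 19
step 1: 19 = 4^2 + 3; sub 5 for 4: 5^2 + 3; = 28; G_2 = 28−1 = 27
step 2: 27 = 5^2 + 2; sub 6 for 5: 6^2 + 2; = 38; G_3 = 38−1 = 37

10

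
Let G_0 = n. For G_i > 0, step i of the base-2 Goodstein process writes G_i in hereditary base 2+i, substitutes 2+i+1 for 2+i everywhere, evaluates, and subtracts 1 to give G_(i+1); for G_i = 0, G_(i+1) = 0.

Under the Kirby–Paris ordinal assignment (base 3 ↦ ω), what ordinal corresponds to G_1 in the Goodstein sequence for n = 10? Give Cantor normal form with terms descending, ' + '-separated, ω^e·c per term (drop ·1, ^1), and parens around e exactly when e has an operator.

ω^(ω + 1) + 2

i=0: 10 = 2^(2 + 1) + 2 (b=2); 2→3: 3^(3 + 1) + 3 = 84; 84−1 = 83
i=1: 83 = 3^(3 + 1) + 2 (b=3); 3→4: 4^(4 + 1) + 2 = 1026; 1026−1 = 1025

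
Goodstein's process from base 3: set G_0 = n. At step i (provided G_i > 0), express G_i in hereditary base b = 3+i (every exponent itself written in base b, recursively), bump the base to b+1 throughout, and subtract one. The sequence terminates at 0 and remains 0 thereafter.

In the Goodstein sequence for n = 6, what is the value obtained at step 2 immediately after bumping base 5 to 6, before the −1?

8

(0) 6|_3 = 2·3 ↦ 2·4|_4 = 8 ⇒ 7
(1) 7|_4 = 4 + 3 ↦ 5 + 3|_5 = 8 ⇒ 7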